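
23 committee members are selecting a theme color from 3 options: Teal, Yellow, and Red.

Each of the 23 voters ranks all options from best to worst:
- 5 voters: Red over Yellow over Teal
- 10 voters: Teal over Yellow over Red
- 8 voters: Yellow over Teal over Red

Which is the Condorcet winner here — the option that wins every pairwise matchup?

Yellow vs Teal: 13–10
Yellow vs Red: 18–5
Yellow beats every other option.

Yellow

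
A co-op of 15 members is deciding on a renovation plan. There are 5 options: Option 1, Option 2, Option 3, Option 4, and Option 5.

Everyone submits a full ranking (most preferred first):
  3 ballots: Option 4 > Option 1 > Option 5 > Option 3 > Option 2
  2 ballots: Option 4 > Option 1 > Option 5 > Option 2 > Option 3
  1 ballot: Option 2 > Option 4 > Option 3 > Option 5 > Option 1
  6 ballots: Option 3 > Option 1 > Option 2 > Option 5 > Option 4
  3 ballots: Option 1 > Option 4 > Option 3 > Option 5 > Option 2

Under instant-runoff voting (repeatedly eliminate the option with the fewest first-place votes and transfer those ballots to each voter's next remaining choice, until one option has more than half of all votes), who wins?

Round 1: Option 1 3, Option 2 1, Option 3 6, Option 4 5, Option 5 0. Option 5 eliminated.
Round 2: Option 1 3, Option 2 1, Option 3 6, Option 4 5. Option 2 eliminated.
Round 3: Option 1 3, Option 3 6, Option 4 6. Option 1 eliminated.
Round 4: Option 3 6, Option 4 9. Option 4 has a majority (≥8).

Option 4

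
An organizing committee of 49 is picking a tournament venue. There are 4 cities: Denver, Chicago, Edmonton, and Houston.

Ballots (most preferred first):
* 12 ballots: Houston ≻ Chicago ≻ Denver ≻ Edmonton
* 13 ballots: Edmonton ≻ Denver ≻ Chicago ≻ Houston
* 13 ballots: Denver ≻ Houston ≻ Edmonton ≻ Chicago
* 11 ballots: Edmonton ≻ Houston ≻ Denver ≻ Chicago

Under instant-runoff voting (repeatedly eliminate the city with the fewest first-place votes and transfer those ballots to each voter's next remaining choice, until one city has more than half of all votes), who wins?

Round 1: Denver 13, Chicago 0, Edmonton 24, Houston 12. Chicago eliminated.
Round 2: Denver 13, Edmonton 24, Houston 12. Houston eliminated.
Round 3: Denver 25, Edmonton 24. Denver has a majority (≥25).

Denver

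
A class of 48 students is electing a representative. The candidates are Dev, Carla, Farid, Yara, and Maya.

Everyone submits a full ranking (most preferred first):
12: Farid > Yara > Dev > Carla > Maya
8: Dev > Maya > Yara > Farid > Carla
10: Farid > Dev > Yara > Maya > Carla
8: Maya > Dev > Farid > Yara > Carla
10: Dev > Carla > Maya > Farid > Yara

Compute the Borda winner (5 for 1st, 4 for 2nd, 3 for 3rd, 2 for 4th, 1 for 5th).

Dev: 12×3 + 8×5 + 10×4 + 8×4 + 10×5 = 198
Carla: 12×2 + 8×1 + 10×1 + 8×1 + 10×4 = 90
Farid: 12×5 + 8×2 + 10×5 + 8×3 + 10×2 = 170
Yara: 12×4 + 8×3 + 10×3 + 8×2 + 10×1 = 128
Maya: 12×1 + 8×4 + 10×2 + 8×5 + 10×3 = 134

Dev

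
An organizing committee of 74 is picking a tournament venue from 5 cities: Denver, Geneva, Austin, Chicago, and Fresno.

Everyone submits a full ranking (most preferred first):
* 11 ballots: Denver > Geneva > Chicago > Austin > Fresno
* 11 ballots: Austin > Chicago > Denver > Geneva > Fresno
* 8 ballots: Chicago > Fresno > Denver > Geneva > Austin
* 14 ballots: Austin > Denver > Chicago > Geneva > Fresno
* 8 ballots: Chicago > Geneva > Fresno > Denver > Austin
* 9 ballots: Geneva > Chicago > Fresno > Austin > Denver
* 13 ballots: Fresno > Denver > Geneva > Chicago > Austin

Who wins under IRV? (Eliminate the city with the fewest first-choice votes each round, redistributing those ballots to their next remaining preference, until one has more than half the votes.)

Chicago

Round 1: Denver 11, Geneva 9, Austin 25, Chicago 16, Fresno 13. Geneva eliminated.
Round 2: Denver 11, Austin 25, Chicago 25, Fresno 13. Denver eliminated.
Round 3: Austin 25, Chicago 36, Fresno 13. Fresno eliminated.
Round 4: Austin 25, Chicago 49. Chicago has a majority (≥38).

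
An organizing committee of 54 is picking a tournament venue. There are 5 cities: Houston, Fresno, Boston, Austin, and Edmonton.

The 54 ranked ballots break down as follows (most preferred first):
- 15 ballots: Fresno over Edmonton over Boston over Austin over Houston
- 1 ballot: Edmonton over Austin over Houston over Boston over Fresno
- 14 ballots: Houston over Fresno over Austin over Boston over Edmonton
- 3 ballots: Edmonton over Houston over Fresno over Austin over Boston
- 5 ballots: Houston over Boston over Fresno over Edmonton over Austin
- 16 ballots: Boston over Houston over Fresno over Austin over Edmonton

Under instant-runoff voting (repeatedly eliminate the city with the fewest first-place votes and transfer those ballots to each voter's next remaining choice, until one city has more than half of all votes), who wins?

Boston

Round 1: Houston 19, Fresno 15, Boston 16, Austin 0, Edmonton 4. Austin eliminated.
Round 2: Houston 19, Fresno 15, Boston 16, Edmonton 4. Edmonton eliminated.
Round 3: Houston 23, Fresno 15, Boston 16. Fresno eliminated.
Round 4: Houston 23, Boston 31. Boston has a majority (≥28).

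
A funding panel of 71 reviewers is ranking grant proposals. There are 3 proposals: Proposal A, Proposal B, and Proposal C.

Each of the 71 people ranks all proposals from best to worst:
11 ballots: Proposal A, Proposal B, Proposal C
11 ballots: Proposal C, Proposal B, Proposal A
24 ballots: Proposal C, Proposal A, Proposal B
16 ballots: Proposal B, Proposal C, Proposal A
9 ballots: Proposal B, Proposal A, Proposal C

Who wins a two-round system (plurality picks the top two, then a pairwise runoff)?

Proposal B

Round 1 first-place votes: Proposal A 11, Proposal B 25, Proposal C 35. Proposal C and Proposal B advance.
Runoff: Proposal C is ranked above Proposal B on 35 ballots, Proposal B above Proposal C on 36.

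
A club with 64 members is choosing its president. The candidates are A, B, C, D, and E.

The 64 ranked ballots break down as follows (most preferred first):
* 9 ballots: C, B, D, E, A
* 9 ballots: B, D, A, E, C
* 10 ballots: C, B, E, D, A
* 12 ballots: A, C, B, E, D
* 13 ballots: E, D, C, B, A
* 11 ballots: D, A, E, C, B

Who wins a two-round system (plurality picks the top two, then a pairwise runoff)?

E

Round 1 first-place votes: A 12, B 9, C 19, D 11, E 13. C and E advance.
Runoff: C is ranked above E on 31 ballots, E above C on 33.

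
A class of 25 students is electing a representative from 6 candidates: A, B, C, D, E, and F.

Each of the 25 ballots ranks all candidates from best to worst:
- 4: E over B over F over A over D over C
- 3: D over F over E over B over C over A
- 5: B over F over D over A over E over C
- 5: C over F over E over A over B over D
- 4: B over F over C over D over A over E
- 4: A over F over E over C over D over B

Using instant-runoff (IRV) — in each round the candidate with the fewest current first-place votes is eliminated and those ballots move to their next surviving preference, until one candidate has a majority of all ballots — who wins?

E

Round 1: A 4, B 9, C 5, D 3, E 4, F 0. F eliminated.
Round 2: A 4, B 9, C 5, D 3, E 4. D eliminated.
Round 3: A 4, B 9, C 5, E 7. A eliminated.
Round 4: B 9, C 5, E 11. C eliminated.
Round 5: B 9, E 16. E has a majority (≥13).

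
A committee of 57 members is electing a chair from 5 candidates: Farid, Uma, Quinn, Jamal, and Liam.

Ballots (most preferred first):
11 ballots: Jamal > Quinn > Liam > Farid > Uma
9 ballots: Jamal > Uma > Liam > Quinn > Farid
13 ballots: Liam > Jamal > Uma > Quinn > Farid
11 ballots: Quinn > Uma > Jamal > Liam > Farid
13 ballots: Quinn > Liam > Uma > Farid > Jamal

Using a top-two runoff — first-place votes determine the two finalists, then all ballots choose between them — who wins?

Round 1 first-place votes: Farid 0, Uma 0, Quinn 24, Jamal 20, Liam 13. Quinn and Jamal advance.
Runoff: Quinn is ranked above Jamal on 24 ballots, Jamal above Quinn on 33.

Jamal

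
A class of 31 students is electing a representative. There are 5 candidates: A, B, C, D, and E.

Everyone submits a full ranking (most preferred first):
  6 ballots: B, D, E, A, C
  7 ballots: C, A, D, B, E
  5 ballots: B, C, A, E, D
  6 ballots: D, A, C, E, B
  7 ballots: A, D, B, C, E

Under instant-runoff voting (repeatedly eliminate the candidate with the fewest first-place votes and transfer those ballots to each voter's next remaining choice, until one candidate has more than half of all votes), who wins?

Round 1: A 7, B 11, C 7, D 6, E 0. E eliminated.
Round 2: A 7, B 11, C 7, D 6. D eliminated.
Round 3: A 13, B 11, C 7. C eliminated.
Round 4: A 20, B 11. A has a majority (≥16).

A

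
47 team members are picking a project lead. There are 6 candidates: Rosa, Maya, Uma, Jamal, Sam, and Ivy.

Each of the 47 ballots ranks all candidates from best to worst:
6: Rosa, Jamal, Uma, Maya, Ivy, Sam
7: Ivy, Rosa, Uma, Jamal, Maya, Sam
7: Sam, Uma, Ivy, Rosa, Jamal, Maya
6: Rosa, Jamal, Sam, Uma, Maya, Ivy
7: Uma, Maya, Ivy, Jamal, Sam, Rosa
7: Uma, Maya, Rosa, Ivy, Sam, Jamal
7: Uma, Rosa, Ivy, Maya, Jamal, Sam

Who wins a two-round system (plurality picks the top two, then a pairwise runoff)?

Round 1 first-place votes: Rosa 12, Maya 0, Uma 21, Jamal 0, Sam 7, Ivy 7. Uma and Rosa advance.
Runoff: Uma is ranked above Rosa on 28 ballots, Rosa above Uma on 19.

Uma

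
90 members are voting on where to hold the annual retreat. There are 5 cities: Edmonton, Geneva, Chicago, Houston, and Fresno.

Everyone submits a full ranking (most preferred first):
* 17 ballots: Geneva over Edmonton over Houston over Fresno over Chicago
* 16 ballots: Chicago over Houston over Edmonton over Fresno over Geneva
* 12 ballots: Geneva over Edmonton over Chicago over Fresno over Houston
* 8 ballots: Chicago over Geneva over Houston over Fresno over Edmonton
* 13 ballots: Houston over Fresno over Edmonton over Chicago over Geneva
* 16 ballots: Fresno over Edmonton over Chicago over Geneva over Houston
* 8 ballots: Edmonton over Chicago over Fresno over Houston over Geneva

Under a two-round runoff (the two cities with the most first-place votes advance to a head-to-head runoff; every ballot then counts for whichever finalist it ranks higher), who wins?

Round 1 first-place votes: Edmonton 8, Geneva 29, Chicago 24, Houston 13, Fresno 16. Geneva and Chicago advance.
Runoff: Geneva is ranked above Chicago on 29 ballots, Chicago above Geneva on 61.

Chicago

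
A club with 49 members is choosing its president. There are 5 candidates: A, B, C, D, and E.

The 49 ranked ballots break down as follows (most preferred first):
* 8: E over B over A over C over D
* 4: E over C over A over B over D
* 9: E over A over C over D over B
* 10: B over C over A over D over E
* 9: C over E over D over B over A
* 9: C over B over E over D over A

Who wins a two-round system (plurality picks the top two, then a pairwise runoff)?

Round 1 first-place votes: A 0, B 10, C 18, D 0, E 21. E and C advance.
Runoff: E is ranked above C on 21 ballots, C above E on 28.

C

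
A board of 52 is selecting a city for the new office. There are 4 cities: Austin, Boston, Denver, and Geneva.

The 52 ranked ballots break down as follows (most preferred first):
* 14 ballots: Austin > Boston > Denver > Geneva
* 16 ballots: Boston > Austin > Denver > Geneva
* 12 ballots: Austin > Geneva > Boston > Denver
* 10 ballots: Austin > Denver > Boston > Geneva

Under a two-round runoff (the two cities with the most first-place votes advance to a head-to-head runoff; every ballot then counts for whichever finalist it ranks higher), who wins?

Austin

Round 1 first-place votes: Austin 36, Boston 16, Denver 0, Geneva 0. Austin and Boston advance.
Runoff: Austin is ranked above Boston on 36 ballots, Boston above Austin on 16.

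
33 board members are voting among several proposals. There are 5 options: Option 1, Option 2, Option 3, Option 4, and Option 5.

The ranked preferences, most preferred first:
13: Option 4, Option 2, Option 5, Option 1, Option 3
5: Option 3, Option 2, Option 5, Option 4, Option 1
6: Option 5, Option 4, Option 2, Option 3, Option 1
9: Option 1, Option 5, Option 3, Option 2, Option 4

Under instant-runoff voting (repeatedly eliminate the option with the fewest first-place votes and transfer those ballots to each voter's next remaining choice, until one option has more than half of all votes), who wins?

Option 5

Round 1: Option 1 9, Option 2 0, Option 3 5, Option 4 13, Option 5 6. Option 2 eliminated.
Round 2: Option 1 9, Option 3 5, Option 4 13, Option 5 6. Option 3 eliminated.
Round 3: Option 1 9, Option 4 13, Option 5 11. Option 1 eliminated.
Round 4: Option 4 13, Option 5 20. Option 5 has a majority (≥17).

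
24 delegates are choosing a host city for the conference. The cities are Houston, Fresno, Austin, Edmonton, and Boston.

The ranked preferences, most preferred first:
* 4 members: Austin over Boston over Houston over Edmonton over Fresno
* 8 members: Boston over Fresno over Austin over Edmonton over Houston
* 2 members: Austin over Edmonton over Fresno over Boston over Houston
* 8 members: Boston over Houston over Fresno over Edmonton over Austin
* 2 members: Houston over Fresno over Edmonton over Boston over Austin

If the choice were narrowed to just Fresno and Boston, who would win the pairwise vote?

Boston

Fresno is ranked above Boston on 4 ballots; Boston above Fresno on 20.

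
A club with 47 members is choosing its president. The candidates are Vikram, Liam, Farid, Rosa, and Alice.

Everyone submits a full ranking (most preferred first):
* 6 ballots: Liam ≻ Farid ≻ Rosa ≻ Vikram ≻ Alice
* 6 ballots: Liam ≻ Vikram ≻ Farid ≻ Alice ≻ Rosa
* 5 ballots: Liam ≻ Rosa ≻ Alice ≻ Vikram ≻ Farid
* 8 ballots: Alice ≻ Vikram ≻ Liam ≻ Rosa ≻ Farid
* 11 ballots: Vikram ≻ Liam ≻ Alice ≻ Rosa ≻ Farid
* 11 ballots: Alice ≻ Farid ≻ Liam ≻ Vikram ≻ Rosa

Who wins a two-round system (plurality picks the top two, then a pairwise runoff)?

Liam

Round 1 first-place votes: Vikram 11, Liam 17, Farid 0, Rosa 0, Alice 19. Alice and Liam advance.
Runoff: Alice is ranked above Liam on 19 ballots, Liam above Alice on 28.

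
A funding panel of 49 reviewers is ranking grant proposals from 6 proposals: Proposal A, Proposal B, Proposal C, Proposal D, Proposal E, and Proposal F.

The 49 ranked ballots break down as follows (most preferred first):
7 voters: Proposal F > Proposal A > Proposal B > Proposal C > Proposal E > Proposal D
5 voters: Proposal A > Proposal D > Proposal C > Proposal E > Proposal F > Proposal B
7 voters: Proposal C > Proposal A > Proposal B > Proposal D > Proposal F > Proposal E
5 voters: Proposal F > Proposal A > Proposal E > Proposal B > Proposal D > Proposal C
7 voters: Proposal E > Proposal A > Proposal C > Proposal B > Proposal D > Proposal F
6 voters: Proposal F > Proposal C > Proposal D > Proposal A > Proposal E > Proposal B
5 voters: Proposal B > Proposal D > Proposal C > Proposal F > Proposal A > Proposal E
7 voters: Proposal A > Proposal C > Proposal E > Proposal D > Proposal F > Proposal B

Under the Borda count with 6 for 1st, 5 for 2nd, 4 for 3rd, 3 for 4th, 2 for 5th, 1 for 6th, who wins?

Proposal A: 7×5 + 5×6 + 7×5 + 5×5 + 7×5 + 6×3 + 5×2 + 7×6 = 230
Proposal B: 7×4 + 5×1 + 7×4 + 5×3 + 7×3 + 6×1 + 5×6 + 7×1 = 140
Proposal C: 7×3 + 5×4 + 7×6 + 5×1 + 7×4 + 6×5 + 5×4 + 7×5 = 201
Proposal D: 7×1 + 5×5 + 7×3 + 5×2 + 7×2 + 6×4 + 5×5 + 7×3 = 147
Proposal E: 7×2 + 5×3 + 7×1 + 5×4 + 7×6 + 6×2 + 5×1 + 7×4 = 143
Proposal F: 7×6 + 5×2 + 7×2 + 5×6 + 7×1 + 6×6 + 5×3 + 7×2 = 168

Proposal A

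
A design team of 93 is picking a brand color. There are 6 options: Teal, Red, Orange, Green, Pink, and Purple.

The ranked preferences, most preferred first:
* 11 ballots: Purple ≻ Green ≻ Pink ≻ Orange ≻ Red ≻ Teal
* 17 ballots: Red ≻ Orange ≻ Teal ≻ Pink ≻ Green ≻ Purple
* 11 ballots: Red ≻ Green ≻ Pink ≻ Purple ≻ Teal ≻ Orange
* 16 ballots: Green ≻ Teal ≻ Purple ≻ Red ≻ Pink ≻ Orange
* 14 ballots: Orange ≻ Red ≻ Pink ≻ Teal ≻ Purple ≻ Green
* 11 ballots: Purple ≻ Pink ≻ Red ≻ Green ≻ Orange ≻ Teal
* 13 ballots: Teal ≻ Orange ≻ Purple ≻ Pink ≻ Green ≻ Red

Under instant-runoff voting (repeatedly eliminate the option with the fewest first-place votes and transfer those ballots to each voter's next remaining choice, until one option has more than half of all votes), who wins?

Purple

Round 1: Teal 13, Red 28, Orange 14, Green 16, Pink 0, Purple 22. Pink eliminated.
Round 2: Teal 13, Red 28, Orange 14, Green 16, Purple 22. Teal eliminated.
Round 3: Red 28, Orange 27, Green 16, Purple 22. Green eliminated.
Round 4: Red 28, Orange 27, Purple 38. Orange eliminated.
Round 5: Red 42, Purple 51. Purple has a majority (≥47).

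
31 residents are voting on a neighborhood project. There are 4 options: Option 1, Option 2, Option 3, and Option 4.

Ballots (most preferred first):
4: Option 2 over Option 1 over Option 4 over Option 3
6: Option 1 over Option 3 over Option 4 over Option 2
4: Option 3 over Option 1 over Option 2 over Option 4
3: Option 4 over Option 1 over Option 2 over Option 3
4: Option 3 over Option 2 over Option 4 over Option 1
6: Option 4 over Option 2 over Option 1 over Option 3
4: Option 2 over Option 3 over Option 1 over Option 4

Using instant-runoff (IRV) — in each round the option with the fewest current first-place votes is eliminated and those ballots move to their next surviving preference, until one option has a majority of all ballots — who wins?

Option 3

Round 1: Option 1 6, Option 2 8, Option 3 8, Option 4 9. Option 1 eliminated.
Round 2: Option 2 8, Option 3 14, Option 4 9. Option 2 eliminated.
Round 3: Option 3 18, Option 4 13. Option 3 has a majority (≥16).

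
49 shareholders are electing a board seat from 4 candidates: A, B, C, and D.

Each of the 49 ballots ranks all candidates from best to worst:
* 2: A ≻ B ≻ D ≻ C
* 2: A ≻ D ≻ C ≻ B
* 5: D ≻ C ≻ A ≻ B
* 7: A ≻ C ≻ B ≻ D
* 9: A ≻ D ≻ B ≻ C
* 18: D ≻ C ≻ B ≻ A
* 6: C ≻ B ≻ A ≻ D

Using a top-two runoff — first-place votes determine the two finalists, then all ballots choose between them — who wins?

Round 1 first-place votes: A 20, B 0, C 6, D 23. D and A advance.
Runoff: D is ranked above A on 23 ballots, A above D on 26.

A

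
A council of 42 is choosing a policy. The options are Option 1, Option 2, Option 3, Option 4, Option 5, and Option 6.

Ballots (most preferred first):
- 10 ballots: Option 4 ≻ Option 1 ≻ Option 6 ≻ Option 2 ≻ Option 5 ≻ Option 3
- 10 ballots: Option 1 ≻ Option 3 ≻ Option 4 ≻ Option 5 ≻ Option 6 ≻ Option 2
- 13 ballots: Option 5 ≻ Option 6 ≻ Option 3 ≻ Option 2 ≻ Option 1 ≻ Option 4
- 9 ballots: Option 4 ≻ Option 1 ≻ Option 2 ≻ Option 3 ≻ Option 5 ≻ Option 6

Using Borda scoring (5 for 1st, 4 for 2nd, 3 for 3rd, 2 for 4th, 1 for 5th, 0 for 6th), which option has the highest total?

Option 1

Option 1: 10×4 + 10×5 + 13×1 + 9×4 = 139
Option 2: 10×2 + 10×0 + 13×2 + 9×3 = 73
Option 3: 10×0 + 10×4 + 13×3 + 9×2 = 97
Option 4: 10×5 + 10×3 + 13×0 + 9×5 = 125
Option 5: 10×1 + 10×2 + 13×5 + 9×1 = 104
Option 6: 10×3 + 10×1 + 13×4 + 9×0 = 92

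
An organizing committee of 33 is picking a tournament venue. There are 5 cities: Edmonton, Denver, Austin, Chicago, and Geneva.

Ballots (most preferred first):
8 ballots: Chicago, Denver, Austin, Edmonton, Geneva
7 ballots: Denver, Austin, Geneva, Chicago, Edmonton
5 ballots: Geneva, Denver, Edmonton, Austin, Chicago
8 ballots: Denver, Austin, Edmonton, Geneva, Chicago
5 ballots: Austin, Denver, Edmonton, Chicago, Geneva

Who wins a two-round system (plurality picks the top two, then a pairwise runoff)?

Denver

Round 1 first-place votes: Edmonton 0, Denver 15, Austin 5, Chicago 8, Geneva 5. Denver and Chicago advance.
Runoff: Denver is ranked above Chicago on 25 ballots, Chicago above Denver on 8.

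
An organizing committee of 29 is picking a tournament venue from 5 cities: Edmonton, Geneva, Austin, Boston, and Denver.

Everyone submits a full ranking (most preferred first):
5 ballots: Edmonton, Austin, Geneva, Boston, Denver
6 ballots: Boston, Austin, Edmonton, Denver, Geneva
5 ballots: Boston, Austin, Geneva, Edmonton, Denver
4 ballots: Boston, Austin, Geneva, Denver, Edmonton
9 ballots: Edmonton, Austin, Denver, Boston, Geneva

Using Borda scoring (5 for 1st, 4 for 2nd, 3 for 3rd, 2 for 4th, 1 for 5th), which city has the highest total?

Edmonton: 5×5 + 6×3 + 5×2 + 4×1 + 9×5 = 102
Geneva: 5×3 + 6×1 + 5×3 + 4×3 + 9×1 = 57
Austin: 5×4 + 6×4 + 5×4 + 4×4 + 9×4 = 116
Boston: 5×2 + 6×5 + 5×5 + 4×5 + 9×2 = 103
Denver: 5×1 + 6×2 + 5×1 + 4×2 + 9×3 = 57

Austin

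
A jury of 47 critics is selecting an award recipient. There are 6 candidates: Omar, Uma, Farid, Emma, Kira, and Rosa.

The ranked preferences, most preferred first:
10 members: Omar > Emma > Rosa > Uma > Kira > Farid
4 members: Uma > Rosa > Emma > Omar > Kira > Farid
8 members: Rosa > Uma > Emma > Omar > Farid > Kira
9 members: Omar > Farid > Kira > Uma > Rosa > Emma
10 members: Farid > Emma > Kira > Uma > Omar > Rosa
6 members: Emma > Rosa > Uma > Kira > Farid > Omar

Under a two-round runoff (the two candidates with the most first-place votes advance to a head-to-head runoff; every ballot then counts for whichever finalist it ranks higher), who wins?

Omar

Round 1 first-place votes: Omar 19, Uma 4, Farid 10, Emma 6, Kira 0, Rosa 8. Omar and Farid advance.
Runoff: Omar is ranked above Farid on 31 ballots, Farid above Omar on 16.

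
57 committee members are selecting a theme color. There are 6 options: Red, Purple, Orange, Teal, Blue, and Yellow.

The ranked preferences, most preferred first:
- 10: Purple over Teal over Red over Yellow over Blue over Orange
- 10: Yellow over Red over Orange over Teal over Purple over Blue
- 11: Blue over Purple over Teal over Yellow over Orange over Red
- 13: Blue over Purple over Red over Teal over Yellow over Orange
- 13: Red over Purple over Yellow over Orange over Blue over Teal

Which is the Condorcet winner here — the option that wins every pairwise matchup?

Purple

Purple vs Red: 34–23
Purple vs Orange: 47–10
Purple vs Teal: 47–10
Purple vs Blue: 33–24
Purple vs Yellow: 47–10
Purple beats every other option.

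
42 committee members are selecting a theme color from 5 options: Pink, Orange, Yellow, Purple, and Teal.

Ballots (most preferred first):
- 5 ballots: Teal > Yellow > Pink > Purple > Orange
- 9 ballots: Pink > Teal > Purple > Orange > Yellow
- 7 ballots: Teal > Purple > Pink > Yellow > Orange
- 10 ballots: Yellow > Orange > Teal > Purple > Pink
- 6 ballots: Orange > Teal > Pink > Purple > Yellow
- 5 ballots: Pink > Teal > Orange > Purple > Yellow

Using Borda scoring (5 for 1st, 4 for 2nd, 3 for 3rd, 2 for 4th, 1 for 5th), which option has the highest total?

Teal

Pink: 5×3 + 9×5 + 7×3 + 10×1 + 6×3 + 5×5 = 134
Orange: 5×1 + 9×2 + 7×1 + 10×4 + 6×5 + 5×3 = 115
Yellow: 5×4 + 9×1 + 7×2 + 10×5 + 6×1 + 5×1 = 104
Purple: 5×2 + 9×3 + 7×4 + 10×2 + 6×2 + 5×2 = 107
Teal: 5×5 + 9×4 + 7×5 + 10×3 + 6×4 + 5×4 = 170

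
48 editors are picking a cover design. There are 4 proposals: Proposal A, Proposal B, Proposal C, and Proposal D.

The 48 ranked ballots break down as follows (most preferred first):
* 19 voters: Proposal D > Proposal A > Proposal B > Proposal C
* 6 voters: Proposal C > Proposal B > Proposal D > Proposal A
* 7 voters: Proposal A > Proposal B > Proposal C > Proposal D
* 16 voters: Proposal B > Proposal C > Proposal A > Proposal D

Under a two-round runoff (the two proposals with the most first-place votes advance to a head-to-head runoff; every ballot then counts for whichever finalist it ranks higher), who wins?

Round 1 first-place votes: Proposal A 7, Proposal B 16, Proposal C 6, Proposal D 19. Proposal D and Proposal B advance.
Runoff: Proposal D is ranked above Proposal B on 19 ballots, Proposal B above Proposal D on 29.

Proposal B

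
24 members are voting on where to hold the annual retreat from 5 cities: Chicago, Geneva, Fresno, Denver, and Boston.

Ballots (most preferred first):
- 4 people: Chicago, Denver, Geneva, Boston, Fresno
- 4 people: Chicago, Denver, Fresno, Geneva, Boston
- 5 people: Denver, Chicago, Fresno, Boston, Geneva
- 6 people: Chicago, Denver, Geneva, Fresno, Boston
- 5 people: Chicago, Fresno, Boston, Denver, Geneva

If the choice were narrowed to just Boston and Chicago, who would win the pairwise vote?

Chicago

Boston is ranked above Chicago on 0 ballots; Chicago above Boston on 24.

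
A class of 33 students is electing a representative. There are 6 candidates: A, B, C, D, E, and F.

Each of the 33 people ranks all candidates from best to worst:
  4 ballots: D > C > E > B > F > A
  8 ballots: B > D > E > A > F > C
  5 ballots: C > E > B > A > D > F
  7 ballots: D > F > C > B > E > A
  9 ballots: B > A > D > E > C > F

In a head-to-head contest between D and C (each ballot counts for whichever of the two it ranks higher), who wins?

D

D is ranked above C on 28 ballots; C above D on 5.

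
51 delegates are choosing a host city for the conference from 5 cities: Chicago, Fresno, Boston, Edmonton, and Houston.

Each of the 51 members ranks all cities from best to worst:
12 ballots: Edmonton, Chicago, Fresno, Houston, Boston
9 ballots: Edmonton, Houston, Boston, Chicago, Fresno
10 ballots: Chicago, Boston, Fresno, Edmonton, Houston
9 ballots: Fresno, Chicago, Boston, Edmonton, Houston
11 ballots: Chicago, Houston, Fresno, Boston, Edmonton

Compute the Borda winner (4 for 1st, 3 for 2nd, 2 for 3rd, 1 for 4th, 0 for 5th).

Chicago: 12×3 + 9×1 + 10×4 + 9×3 + 11×4 = 156
Fresno: 12×2 + 9×0 + 10×2 + 9×4 + 11×2 = 102
Boston: 12×0 + 9×2 + 10×3 + 9×2 + 11×1 = 77
Edmonton: 12×4 + 9×4 + 10×1 + 9×1 + 11×0 = 103
Houston: 12×1 + 9×3 + 10×0 + 9×0 + 11×3 = 72

Chicago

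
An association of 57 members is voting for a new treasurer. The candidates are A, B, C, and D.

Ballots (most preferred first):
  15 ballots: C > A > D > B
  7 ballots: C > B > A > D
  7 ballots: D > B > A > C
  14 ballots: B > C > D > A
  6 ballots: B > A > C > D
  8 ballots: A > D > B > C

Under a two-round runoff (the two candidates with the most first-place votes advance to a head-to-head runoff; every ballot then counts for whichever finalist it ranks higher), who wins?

B

Round 1 first-place votes: A 8, B 20, C 22, D 7. C and B advance.
Runoff: C is ranked above B on 22 ballots, B above C on 35.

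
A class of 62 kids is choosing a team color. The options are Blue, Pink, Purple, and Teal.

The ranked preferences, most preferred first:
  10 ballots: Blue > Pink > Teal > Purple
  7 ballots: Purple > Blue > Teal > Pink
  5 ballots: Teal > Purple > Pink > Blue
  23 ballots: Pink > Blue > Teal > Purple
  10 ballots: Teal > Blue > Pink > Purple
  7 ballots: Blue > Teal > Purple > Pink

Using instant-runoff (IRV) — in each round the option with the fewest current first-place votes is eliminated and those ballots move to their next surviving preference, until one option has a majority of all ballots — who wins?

Round 1: Blue 17, Pink 23, Purple 7, Teal 15. Purple eliminated.
Round 2: Blue 24, Pink 23, Teal 15. Teal eliminated.
Round 3: Blue 34, Pink 28. Blue has a majority (≥32).

Blue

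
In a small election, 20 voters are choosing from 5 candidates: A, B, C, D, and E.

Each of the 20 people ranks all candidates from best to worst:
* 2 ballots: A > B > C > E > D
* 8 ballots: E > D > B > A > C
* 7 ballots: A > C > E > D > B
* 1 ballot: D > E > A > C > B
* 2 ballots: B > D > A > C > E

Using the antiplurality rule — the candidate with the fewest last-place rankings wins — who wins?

A

Last-place votes: A 0, B 8, C 8, D 2, E 2.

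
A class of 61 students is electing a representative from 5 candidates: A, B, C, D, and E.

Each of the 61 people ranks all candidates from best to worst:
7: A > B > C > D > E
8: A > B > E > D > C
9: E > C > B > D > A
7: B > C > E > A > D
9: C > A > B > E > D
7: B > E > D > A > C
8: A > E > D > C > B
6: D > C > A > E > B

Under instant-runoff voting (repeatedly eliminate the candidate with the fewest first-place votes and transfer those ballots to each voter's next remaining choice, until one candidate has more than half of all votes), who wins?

Round 1: A 23, B 14, C 9, D 6, E 9. D eliminated.
Round 2: A 23, B 14, C 15, E 9. E eliminated.
Round 3: A 23, B 14, C 24. B eliminated.
Round 4: A 30, C 31. C has a majority (≥31).

C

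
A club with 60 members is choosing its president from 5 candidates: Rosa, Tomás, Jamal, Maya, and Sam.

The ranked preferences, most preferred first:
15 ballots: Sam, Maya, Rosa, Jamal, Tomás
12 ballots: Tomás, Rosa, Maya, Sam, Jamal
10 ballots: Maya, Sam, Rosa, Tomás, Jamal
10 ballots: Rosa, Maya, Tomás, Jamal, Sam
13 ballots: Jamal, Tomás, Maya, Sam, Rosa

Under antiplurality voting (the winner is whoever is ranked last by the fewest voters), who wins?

Last-place votes: Rosa 13, Tomás 15, Jamal 22, Maya 0, Sam 10.

Maya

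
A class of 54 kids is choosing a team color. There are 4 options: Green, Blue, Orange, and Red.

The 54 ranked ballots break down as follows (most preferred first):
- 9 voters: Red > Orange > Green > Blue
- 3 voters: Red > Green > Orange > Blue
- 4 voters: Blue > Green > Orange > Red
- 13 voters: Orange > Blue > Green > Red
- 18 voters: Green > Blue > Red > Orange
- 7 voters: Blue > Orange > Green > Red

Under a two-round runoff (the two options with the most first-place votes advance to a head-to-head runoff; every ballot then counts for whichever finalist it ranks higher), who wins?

Round 1 first-place votes: Green 18, Blue 11, Orange 13, Red 12. Green and Orange advance.
Runoff: Green is ranked above Orange on 25 ballots, Orange above Green on 29.

Orange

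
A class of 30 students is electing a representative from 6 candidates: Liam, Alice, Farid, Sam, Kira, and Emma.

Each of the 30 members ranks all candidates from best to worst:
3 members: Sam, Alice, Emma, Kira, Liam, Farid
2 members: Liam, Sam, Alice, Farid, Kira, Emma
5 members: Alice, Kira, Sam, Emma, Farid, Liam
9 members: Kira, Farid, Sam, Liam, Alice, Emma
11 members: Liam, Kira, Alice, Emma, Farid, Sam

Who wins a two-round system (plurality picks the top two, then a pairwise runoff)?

Kira

Round 1 first-place votes: Liam 13, Alice 5, Farid 0, Sam 3, Kira 9, Emma 0. Liam and Kira advance.
Runoff: Liam is ranked above Kira on 13 ballots, Kira above Liam on 17.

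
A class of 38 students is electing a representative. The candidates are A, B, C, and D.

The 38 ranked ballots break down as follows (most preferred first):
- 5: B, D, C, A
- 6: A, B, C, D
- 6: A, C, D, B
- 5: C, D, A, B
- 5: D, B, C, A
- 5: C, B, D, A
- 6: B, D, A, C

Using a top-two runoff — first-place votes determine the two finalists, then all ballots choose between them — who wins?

Round 1 first-place votes: A 12, B 11, C 10, D 5. A and B advance.
Runoff: A is ranked above B on 17 ballots, B above A on 21.

B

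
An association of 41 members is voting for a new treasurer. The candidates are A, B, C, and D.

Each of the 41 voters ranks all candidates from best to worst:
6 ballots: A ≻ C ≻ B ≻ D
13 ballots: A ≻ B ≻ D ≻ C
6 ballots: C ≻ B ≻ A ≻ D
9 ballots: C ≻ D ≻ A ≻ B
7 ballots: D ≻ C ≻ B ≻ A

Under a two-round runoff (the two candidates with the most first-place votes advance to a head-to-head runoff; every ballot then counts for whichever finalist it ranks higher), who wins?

Round 1 first-place votes: A 19, B 0, C 15, D 7. A and C advance.
Runoff: A is ranked above C on 19 ballots, C above A on 22.

C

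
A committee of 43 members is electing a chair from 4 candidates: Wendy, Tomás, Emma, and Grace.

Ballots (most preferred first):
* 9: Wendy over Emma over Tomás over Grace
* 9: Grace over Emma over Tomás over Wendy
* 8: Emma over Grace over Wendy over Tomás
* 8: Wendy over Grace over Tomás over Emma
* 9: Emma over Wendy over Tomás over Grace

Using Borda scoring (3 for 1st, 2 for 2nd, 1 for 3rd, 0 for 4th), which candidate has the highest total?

Wendy: 9×3 + 9×0 + 8×1 + 8×3 + 9×2 = 77
Tomás: 9×1 + 9×1 + 8×0 + 8×1 + 9×1 = 35
Emma: 9×2 + 9×2 + 8×3 + 8×0 + 9×3 = 87
Grace: 9×0 + 9×3 + 8×2 + 8×2 + 9×0 = 59

Emma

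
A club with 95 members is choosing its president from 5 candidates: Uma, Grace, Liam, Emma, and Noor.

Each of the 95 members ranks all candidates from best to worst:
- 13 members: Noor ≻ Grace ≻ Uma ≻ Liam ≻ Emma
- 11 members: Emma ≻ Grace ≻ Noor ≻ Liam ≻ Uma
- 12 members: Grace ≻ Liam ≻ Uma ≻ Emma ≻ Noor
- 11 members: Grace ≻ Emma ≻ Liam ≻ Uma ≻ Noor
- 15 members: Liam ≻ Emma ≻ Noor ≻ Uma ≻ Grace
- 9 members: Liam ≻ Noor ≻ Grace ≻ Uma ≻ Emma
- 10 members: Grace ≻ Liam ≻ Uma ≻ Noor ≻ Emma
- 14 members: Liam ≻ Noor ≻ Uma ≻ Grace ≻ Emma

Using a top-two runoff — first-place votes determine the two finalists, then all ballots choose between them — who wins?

Grace

Round 1 first-place votes: Uma 0, Grace 33, Liam 38, Emma 11, Noor 13. Liam and Grace advance.
Runoff: Liam is ranked above Grace on 38 ballots, Grace above Liam on 57.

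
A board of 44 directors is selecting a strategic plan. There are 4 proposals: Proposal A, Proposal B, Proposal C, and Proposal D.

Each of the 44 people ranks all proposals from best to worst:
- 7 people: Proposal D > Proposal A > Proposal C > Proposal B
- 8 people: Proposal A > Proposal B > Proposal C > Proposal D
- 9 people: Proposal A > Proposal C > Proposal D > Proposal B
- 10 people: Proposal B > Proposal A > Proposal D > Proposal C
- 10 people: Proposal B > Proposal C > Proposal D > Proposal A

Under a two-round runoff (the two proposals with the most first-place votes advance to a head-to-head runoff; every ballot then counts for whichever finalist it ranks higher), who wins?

Proposal A

Round 1 first-place votes: Proposal A 17, Proposal B 20, Proposal C 0, Proposal D 7. Proposal B and Proposal A advance.
Runoff: Proposal B is ranked above Proposal A on 20 ballots, Proposal A above Proposal B on 24.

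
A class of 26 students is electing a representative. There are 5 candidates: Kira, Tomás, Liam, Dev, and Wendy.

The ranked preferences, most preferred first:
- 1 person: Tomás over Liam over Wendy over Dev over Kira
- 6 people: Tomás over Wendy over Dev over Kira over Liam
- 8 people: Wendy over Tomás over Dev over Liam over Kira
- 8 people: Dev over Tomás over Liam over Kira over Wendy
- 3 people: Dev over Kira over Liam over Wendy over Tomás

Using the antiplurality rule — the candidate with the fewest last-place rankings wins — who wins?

Dev

Last-place votes: Kira 9, Tomás 3, Liam 6, Dev 0, Wendy 8.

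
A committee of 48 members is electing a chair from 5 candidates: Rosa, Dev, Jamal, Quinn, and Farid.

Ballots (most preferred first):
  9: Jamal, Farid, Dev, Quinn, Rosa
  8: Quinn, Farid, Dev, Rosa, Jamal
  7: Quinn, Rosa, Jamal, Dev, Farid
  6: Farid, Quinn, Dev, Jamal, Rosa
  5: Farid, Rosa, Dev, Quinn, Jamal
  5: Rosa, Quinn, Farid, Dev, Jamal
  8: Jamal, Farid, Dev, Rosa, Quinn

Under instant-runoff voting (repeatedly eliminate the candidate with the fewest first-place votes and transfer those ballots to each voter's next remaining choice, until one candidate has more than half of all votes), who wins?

Quinn

Round 1: Rosa 5, Dev 0, Jamal 17, Quinn 15, Farid 11. Dev eliminated.
Round 2: Rosa 5, Jamal 17, Quinn 15, Farid 11. Rosa eliminated.
Round 3: Jamal 17, Quinn 20, Farid 11. Farid eliminated.
Round 4: Jamal 17, Quinn 31. Quinn has a majority (≥25).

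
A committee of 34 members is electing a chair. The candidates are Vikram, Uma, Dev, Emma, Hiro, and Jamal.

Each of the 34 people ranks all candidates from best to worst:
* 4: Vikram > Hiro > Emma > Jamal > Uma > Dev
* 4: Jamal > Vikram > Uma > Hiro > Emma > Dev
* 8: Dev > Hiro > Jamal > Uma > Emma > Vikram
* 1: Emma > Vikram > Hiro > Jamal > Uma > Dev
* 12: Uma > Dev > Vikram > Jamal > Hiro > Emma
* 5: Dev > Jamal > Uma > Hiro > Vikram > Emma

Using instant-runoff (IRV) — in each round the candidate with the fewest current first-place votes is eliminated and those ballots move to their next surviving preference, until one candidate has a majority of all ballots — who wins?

Round 1: Vikram 4, Uma 12, Dev 13, Emma 1, Hiro 0, Jamal 4. Hiro eliminated.
Round 2: Vikram 4, Uma 12, Dev 13, Emma 1, Jamal 4. Emma eliminated.
Round 3: Vikram 5, Uma 12, Dev 13, Jamal 4. Jamal eliminated.
Round 4: Vikram 9, Uma 12, Dev 13. Vikram eliminated.
Round 5: Uma 21, Dev 13. Uma has a majority (≥18).

Uma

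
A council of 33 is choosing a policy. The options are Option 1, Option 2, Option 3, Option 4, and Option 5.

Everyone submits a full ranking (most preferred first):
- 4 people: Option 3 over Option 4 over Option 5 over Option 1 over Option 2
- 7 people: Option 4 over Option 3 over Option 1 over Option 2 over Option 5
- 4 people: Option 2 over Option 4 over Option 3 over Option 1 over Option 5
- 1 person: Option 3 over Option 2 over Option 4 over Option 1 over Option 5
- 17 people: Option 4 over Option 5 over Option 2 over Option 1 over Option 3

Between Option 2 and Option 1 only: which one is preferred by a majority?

Option 2

Option 2 is ranked above Option 1 on 22 ballots; Option 1 above Option 2 on 11.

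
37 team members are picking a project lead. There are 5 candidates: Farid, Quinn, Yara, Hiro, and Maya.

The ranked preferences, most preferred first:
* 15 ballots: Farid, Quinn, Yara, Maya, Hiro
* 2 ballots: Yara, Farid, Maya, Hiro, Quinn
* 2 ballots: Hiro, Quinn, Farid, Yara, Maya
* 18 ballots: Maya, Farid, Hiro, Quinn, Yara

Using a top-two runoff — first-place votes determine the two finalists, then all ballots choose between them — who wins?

Farid

Round 1 first-place votes: Farid 15, Quinn 0, Yara 2, Hiro 2, Maya 18. Maya and Farid advance.
Runoff: Maya is ranked above Farid on 18 ballots, Farid above Maya on 19.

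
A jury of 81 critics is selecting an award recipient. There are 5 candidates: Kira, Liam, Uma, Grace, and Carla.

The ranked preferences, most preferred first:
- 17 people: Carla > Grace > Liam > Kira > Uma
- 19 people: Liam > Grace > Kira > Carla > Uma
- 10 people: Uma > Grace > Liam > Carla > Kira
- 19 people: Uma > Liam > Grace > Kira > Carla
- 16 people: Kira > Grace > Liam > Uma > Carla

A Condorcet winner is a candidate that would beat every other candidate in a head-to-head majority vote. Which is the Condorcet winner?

Grace vs Kira: 65–16
Grace vs Liam: 43–38
Grace vs Uma: 52–29
Grace vs Carla: 64–17
Grace beats every other candidate.

Grace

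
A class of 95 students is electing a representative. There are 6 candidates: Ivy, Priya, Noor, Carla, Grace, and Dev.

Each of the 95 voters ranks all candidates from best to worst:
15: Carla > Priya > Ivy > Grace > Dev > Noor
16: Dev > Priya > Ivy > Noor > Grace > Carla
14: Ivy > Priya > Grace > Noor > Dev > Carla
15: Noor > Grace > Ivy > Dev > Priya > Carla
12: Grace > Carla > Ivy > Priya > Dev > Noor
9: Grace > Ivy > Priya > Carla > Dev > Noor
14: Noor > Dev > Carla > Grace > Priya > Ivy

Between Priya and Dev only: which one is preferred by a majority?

Priya

Priya is ranked above Dev on 50 ballots; Dev above Priya on 45.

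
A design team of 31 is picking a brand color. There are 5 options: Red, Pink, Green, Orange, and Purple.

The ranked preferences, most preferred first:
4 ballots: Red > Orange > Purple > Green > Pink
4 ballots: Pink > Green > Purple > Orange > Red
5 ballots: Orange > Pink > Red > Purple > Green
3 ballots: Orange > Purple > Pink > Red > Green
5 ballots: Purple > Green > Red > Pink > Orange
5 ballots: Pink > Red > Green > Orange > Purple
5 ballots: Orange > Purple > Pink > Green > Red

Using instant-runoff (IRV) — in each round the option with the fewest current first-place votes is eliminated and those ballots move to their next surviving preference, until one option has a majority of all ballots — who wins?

Orange

Round 1: Red 4, Pink 9, Green 0, Orange 13, Purple 5. Green eliminated.
Round 2: Red 4, Pink 9, Orange 13, Purple 5. Red eliminated.
Round 3: Pink 9, Orange 17, Purple 5. Orange has a majority (≥16).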